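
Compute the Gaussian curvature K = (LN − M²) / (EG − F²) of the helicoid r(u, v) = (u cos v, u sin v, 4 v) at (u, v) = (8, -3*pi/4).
K = -1/400

Coefficients of the first fundamental form: E = 1, F = 0, G = u^2 + 16.
Coefficients of the second fundamental form: L = 0, M = -4/sqrt(u^2 + 16), N = 0.
Assemble K = (LN − M²)/(EG − F²) = -16/(u^2 + 16)^2. At (u, v) = (8, -3*pi/4): K = -1/400.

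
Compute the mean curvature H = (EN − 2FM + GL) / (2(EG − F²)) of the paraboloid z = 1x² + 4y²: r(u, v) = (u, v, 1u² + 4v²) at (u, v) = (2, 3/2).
H = 213*sqrt(161)/25921

With E = 4*u^2 + 1, F = 16*u*v, G = 64*v^2 + 1, L = 2/sqrt(4*u^2 + 64*v^2 + 1), M = 0, N = 8/sqrt(4*u^2 + 64*v^2 + 1), assemble
  H = (EN − 2FM + GL) / (2(EG − F²)) = (16*u^2 + 64*v^2 + 5)/(4*u^2 + 64*v^2 + 1)^(3/2).
At (u, v) = (2, 3/2): H = 213*sqrt(161)/25921.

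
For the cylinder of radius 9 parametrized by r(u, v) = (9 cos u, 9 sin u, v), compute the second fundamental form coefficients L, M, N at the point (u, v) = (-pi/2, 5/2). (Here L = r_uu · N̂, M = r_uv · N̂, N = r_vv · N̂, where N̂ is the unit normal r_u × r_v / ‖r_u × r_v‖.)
L = -9;  M = 0;  N = 0

Compute the unit normal N̂(u, v) = (cos(u), sin(u), 0), and the second partials r_uu, r_uv, r_vv. Take dot products:
  L(u, v) = r_uu · N̂ = -9,
  M(u, v) = r_uv · N̂ = 0,
  N(u, v) = r_vv · N̂ = 0.
Evaluating at (u, v) = (-pi/2, 5/2):
  L = -9, M = 0, N = 0.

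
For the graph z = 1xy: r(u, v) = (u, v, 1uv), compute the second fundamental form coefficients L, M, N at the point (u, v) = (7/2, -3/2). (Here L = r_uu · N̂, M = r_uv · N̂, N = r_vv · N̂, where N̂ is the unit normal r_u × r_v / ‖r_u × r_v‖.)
L = 0;  M = sqrt(62)/31;  N = 0

Compute the unit normal N̂(u, v) = (-v/sqrt(u^2 + v^2 + 1), -u/sqrt(u^2 + v^2 + 1), 1/sqrt(u^2 + v^2 + 1)), and the second partials r_uu, r_uv, r_vv. Take dot products:
  L(u, v) = r_uu · N̂ = 0,
  M(u, v) = r_uv · N̂ = 1/sqrt(u^2 + v^2 + 1),
  N(u, v) = r_vv · N̂ = 0.
Evaluating at (u, v) = (7/2, -3/2):
  L = 0, M = sqrt(62)/31, N = 0.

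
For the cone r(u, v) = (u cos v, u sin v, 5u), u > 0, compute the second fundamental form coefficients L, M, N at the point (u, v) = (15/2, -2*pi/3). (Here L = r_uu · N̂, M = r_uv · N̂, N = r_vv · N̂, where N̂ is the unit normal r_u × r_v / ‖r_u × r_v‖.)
L = 0;  M = 0;  N = 75*sqrt(26)/52

Compute the unit normal N̂(u, v) = (-5*sqrt(26)*u*cos(v)/(26*Abs(u)), -5*sqrt(26)*u*sin(v)/(26*Abs(u)), sqrt(26)*u/(26*Abs(u))), and the second partials r_uu, r_uv, r_vv. Take dot products:
  L(u, v) = r_uu · N̂ = 0,
  M(u, v) = r_uv · N̂ = 0,
  N(u, v) = r_vv · N̂ = 5*sqrt(26)*u^2/(26*Abs(u)).
Evaluating at (u, v) = (15/2, -2*pi/3):
  L = 0, M = 0, N = 75*sqrt(26)/52.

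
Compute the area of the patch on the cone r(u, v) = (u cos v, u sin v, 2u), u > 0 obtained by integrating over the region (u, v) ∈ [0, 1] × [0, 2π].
Area = sqrt(5)*pi

Area = ∫∫ √(EG − F²) du dv with √(EG − F²) = sqrt(5)*Abs(u). Integrating over [0, 1] × [0, 2π] gives sqrt(5)*pi.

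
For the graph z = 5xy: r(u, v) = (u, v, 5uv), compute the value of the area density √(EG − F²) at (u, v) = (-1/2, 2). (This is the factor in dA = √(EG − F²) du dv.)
√(EG − F²)|_{(-1/2, 2)} = sqrt(429)/2

E = 25*v^2 + 1, F = 25*u*v, G = 25*u^2 + 1, so EG − F² = 25*u^2 + 25*v^2 + 1. Taking the positive square root: √(EG − F²) = sqrt(25*u^2 + 25*v^2 + 1). At (u, v) = (-1/2, 2): sqrt(429)/2.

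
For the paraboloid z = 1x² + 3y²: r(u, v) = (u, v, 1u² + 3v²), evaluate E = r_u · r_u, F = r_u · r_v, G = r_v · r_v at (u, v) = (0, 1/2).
E = 1;  F = 0;  G = 10

Partials: r_u = (1, 0, 2*u), r_v = (0, 1, 6*v). As functions of (u, v):
  E = r_u · r_u = 4*u^2 + 1,
  F = r_u · r_v = 12*u*v,
  G = r_v · r_v = 36*v^2 + 1.
Evaluating at (u, v) = (0, 1/2): E = 1, F = 0, G = 10.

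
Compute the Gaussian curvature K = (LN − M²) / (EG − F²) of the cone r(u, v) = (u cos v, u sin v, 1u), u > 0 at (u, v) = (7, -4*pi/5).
K = 0

Coefficients of the first fundamental form: E = 2, F = 0, G = u^2.
Coefficients of the second fundamental form: L = 0, M = 0, N = sqrt(2)*u^2/(2*Abs(u)).
Assemble K = (LN − M²)/(EG − F²) = 0. At (u, v) = (7, -4*pi/5): K = 0.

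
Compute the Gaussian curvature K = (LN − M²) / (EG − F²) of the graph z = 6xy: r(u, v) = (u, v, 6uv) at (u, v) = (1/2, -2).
K = -9/5929

Coefficients of the first fundamental form: E = 36*v^2 + 1, F = 36*u*v, G = 36*u^2 + 1.
Coefficients of the second fundamental form: L = 0, M = 6/sqrt(36*u^2 + 36*v^2 + 1), N = 0.
Assemble K = (LN − M²)/(EG − F²) = -36/(1296*u^4 + 2592*u^2*v^2 + 72*u^2 + 1296*v^4 + 72*v^2 + 1). At (u, v) = (1/2, -2): K = -9/5929.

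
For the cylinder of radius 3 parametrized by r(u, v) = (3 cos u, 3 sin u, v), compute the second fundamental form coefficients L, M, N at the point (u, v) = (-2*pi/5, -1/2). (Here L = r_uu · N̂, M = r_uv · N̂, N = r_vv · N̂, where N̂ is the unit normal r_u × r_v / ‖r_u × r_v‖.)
L = -3;  M = 0;  N = 0

Compute the unit normal N̂(u, v) = (cos(u), sin(u), 0), and the second partials r_uu, r_uv, r_vv. Take dot products:
  L(u, v) = r_uu · N̂ = -3,
  M(u, v) = r_uv · N̂ = 0,
  N(u, v) = r_vv · N̂ = 0.
Evaluating at (u, v) = (-2*pi/5, -1/2):
  L = -3, M = 0, N = 0.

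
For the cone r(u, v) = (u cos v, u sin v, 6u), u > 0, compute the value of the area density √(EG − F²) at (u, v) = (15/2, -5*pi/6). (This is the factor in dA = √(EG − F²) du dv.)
√(EG − F²)|_{(15/2, -5*pi/6)} = 15*sqrt(37)/2

E = 37, F = 0, G = u^2, so EG − F² = 37*u^2. Taking the positive square root: √(EG − F²) = sqrt(37)*Abs(u). At (u, v) = (15/2, -5*pi/6): 15*sqrt(37)/2.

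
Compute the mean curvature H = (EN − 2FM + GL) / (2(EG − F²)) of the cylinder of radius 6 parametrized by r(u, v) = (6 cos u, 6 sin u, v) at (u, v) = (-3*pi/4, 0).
H = -1/12

With E = 36, F = 0, G = 1, L = -6, M = 0, N = 0, assemble
  H = (EN − 2FM + GL) / (2(EG − F²)) = -1/12.
At (u, v) = (-3*pi/4, 0): H = -1/12.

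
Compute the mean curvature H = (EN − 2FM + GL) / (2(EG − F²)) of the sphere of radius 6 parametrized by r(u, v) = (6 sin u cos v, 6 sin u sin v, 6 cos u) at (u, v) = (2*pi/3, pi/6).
H = -1/6

With E = 36, F = 0, G = 36*sin(u)^2, L = -6*sin(u)/Abs(sin(u)), M = 0, N = -6*sin(u)^3/Abs(sin(u)), assemble
  H = (EN − 2FM + GL) / (2(EG − F²)) = -sin(u)/(6*Abs(sin(u))).
At (u, v) = (2*pi/3, pi/6): H = -1/6.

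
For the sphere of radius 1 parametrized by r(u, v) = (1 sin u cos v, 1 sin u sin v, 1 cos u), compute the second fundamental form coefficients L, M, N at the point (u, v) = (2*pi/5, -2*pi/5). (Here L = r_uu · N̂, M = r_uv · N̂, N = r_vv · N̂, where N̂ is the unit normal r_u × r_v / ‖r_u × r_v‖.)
L = -1;  M = 0;  N = -5/8 - sqrt(5)/8

Compute the unit normal N̂(u, v) = (sin(u)^2*cos(v)/Abs(sin(u)), sin(u)^2*sin(v)/Abs(sin(u)), sin(2*u)/(2*Abs(sin(u)))), and the second partials r_uu, r_uv, r_vv. Take dot products:
  L(u, v) = r_uu · N̂ = -sin(u)/Abs(sin(u)),
  M(u, v) = r_uv · N̂ = 0,
  N(u, v) = r_vv · N̂ = -sin(u)^3/Abs(sin(u)).
Evaluating at (u, v) = (2*pi/5, -2*pi/5):
  L = -1, M = 0, N = -5/8 - sqrt(5)/8.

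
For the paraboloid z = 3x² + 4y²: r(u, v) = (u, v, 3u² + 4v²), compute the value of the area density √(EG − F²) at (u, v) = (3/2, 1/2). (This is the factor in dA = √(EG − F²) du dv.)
√(EG − F²)|_{(3/2, 1/2)} = 7*sqrt(2)

E = 36*u^2 + 1, F = 48*u*v, G = 64*v^2 + 1, so EG − F² = 36*u^2 + 64*v^2 + 1. Taking the positive square root: √(EG − F²) = sqrt(36*u^2 + 64*v^2 + 1). At (u, v) = (3/2, 1/2): 7*sqrt(2).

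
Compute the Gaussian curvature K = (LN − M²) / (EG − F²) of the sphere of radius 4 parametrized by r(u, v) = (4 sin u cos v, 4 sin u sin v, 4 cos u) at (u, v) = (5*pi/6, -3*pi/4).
K = 1/16

Coefficients of the first fundamental form: E = 16, F = 0, G = 16*sin(u)^2.
Coefficients of the second fundamental form: L = -4*sin(u)/Abs(sin(u)), M = 0, N = -4*sin(u)^3/Abs(sin(u)).
Assemble K = (LN − M²)/(EG − F²) = 1/16. At (u, v) = (5*pi/6, -3*pi/4): K = 1/16.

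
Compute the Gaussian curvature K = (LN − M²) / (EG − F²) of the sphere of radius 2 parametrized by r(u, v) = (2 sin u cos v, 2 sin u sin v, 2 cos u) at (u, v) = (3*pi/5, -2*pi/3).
K = 1/4

Coefficients of the first fundamental form: E = 4, F = 0, G = 4*sin(u)^2.
Coefficients of the second fundamental form: L = -2*sin(u)/Abs(sin(u)), M = 0, N = -2*sin(u)^3/Abs(sin(u)).
Assemble K = (LN − M²)/(EG − F²) = 1/4. At (u, v) = (3*pi/5, -2*pi/3): K = 1/4.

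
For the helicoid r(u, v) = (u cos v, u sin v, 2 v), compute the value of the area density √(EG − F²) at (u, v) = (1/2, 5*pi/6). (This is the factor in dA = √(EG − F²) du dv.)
√(EG − F²)|_{(1/2, 5*pi/6)} = sqrt(17)/2

E = 1, F = 0, G = u^2 + 4, so EG − F² = u^2 + 4. Taking the positive square root: √(EG − F²) = sqrt(u^2 + 4). At (u, v) = (1/2, 5*pi/6): sqrt(17)/2.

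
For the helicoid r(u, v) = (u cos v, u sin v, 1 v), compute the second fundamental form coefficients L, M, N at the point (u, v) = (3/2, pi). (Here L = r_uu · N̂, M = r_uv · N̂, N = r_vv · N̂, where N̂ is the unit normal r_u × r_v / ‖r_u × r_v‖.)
L = 0;  M = -2*sqrt(13)/13;  N = 0

Compute the unit normal N̂(u, v) = (sin(v)/sqrt(u^2 + 1), -cos(v)/sqrt(u^2 + 1), u/sqrt(u^2 + 1)), and the second partials r_uu, r_uv, r_vv. Take dot products:
  L(u, v) = r_uu · N̂ = 0,
  M(u, v) = r_uv · N̂ = -1/sqrt(u^2 + 1),
  N(u, v) = r_vv · N̂ = 0.
Evaluating at (u, v) = (3/2, pi):
  L = 0, M = -2*sqrt(13)/13, N = 0.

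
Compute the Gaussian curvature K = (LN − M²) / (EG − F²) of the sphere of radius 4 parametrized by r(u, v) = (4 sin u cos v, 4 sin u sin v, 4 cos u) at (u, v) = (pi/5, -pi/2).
K = 1/16

Coefficients of the first fundamental form: E = 16, F = 0, G = 16*sin(u)^2.
Coefficients of the second fundamental form: L = -4*sin(u)/Abs(sin(u)), M = 0, N = -4*sin(u)^3/Abs(sin(u)).
Assemble K = (LN − M²)/(EG − F²) = 1/16. At (u, v) = (pi/5, -pi/2): K = 1/16.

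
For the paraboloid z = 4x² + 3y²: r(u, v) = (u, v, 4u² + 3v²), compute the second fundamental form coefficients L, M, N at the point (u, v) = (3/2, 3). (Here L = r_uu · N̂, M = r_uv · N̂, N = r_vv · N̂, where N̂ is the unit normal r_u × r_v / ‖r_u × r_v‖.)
L = 8*sqrt(469)/469;  M = 0;  N = 6*sqrt(469)/469

Compute the unit normal N̂(u, v) = (-8*u/sqrt(64*u^2 + 36*v^2 + 1), -6*v/sqrt(64*u^2 + 36*v^2 + 1), 1/sqrt(64*u^2 + 36*v^2 + 1)), and the second partials r_uu, r_uv, r_vv. Take dot products:
  L(u, v) = r_uu · N̂ = 8/sqrt(64*u^2 + 36*v^2 + 1),
  M(u, v) = r_uv · N̂ = 0,
  N(u, v) = r_vv · N̂ = 6/sqrt(64*u^2 + 36*v^2 + 1).
Evaluating at (u, v) = (3/2, 3):
  L = 8*sqrt(469)/469, M = 0, N = 6*sqrt(469)/469.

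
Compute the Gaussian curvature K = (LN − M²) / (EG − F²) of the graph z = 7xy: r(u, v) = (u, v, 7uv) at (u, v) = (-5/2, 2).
K = -784/4052169

Coefficients of the first fundamental form: E = 49*v^2 + 1, F = 49*u*v, G = 49*u^2 + 1.
Coefficients of the second fundamental form: L = 0, M = 7/sqrt(49*u^2 + 49*v^2 + 1), N = 0.
Assemble K = (LN − M²)/(EG − F²) = -49/(2401*u^4 + 4802*u^2*v^2 + 98*u^2 + 2401*v^4 + 98*v^2 + 1). At (u, v) = (-5/2, 2): K = -784/4052169.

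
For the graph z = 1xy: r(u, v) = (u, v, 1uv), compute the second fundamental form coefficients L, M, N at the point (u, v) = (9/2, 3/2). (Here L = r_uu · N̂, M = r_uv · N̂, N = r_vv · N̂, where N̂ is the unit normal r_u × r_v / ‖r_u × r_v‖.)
L = 0;  M = sqrt(94)/47;  N = 0

Compute the unit normal N̂(u, v) = (-v/sqrt(u^2 + v^2 + 1), -u/sqrt(u^2 + v^2 + 1), 1/sqrt(u^2 + v^2 + 1)), and the second partials r_uu, r_uv, r_vv. Take dot products:
  L(u, v) = r_uu · N̂ = 0,
  M(u, v) = r_uv · N̂ = 1/sqrt(u^2 + v^2 + 1),
  N(u, v) = r_vv · N̂ = 0.
Evaluating at (u, v) = (9/2, 3/2):
  L = 0, M = sqrt(94)/47, N = 0.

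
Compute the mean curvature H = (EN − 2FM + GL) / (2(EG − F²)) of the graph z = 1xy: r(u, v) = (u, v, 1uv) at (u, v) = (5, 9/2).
H = -36*sqrt(185)/6845

With E = v^2 + 1, F = u*v, G = u^2 + 1, L = 0, M = 1/sqrt(u^2 + v^2 + 1), N = 0, assemble
  H = (EN − 2FM + GL) / (2(EG − F²)) = -u*v/(u^2 + v^2 + 1)^(3/2).
At (u, v) = (5, 9/2): H = -36*sqrt(185)/6845.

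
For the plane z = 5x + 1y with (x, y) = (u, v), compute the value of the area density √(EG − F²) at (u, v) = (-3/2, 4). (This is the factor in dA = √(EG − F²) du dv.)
√(EG − F²)|_{(-3/2, 4)} = 3*sqrt(3)

E = 26, F = 5, G = 2, so EG − F² = 27. Taking the positive square root: √(EG − F²) = 3*sqrt(3). At (u, v) = (-3/2, 4): 3*sqrt(3).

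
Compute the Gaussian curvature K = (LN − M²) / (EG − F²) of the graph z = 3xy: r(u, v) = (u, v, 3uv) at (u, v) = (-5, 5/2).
K = -144/1274641

Coefficients of the first fundamental form: E = 9*v^2 + 1, F = 9*u*v, G = 9*u^2 + 1.
Coefficients of the second fundamental form: L = 0, M = 3/sqrt(9*u^2 + 9*v^2 + 1), N = 0.
Assemble K = (LN − M²)/(EG − F²) = -9/(81*u^4 + 162*u^2*v^2 + 18*u^2 + 81*v^4 + 18*v^2 + 1). At (u, v) = (-5, 5/2): K = -144/1274641.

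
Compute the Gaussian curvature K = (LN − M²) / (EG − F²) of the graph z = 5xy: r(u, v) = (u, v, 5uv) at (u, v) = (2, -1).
K = -25/15876

Coefficients of the first fundamental form: E = 25*v^2 + 1, F = 25*u*v, G = 25*u^2 + 1.
Coefficients of the second fundamental form: L = 0, M = 5/sqrt(25*u^2 + 25*v^2 + 1), N = 0.
Assemble K = (LN − M²)/(EG − F²) = -25/(625*u^4 + 1250*u^2*v^2 + 50*u^2 + 625*v^4 + 50*v^2 + 1). At (u, v) = (2, -1): K = -25/15876.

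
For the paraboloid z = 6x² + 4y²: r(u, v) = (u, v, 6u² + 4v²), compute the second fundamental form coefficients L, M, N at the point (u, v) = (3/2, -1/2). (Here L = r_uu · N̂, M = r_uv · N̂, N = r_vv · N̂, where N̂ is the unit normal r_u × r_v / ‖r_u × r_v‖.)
L = 12*sqrt(341)/341;  M = 0;  N = 8*sqrt(341)/341

Compute the unit normal N̂(u, v) = (-12*u/sqrt(144*u^2 + 64*v^2 + 1), -8*v/sqrt(144*u^2 + 64*v^2 + 1), 1/sqrt(144*u^2 + 64*v^2 + 1)), and the second partials r_uu, r_uv, r_vv. Take dot products:
  L(u, v) = r_uu · N̂ = 12/sqrt(144*u^2 + 64*v^2 + 1),
  M(u, v) = r_uv · N̂ = 0,
  N(u, v) = r_vv · N̂ = 8/sqrt(144*u^2 + 64*v^2 + 1).
Evaluating at (u, v) = (3/2, -1/2):
  L = 12*sqrt(341)/341, M = 0, N = 8*sqrt(341)/341.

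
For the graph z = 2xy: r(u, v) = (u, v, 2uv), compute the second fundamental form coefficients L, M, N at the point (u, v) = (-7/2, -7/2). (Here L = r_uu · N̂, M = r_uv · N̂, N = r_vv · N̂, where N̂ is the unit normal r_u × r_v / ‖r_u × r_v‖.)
L = 0;  M = 2*sqrt(11)/33;  N = 0

Compute the unit normal N̂(u, v) = (-2*v/sqrt(4*u^2 + 4*v^2 + 1), -2*u/sqrt(4*u^2 + 4*v^2 + 1), 1/sqrt(4*u^2 + 4*v^2 + 1)), and the second partials r_uu, r_uv, r_vv. Take dot products:
  L(u, v) = r_uu · N̂ = 0,
  M(u, v) = r_uv · N̂ = 2/sqrt(4*u^2 + 4*v^2 + 1),
  N(u, v) = r_vv · N̂ = 0.
Evaluating at (u, v) = (-7/2, -7/2):
  L = 0, M = 2*sqrt(11)/33, N = 0.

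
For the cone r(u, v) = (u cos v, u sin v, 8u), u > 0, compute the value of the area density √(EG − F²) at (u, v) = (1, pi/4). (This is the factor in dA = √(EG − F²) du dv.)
√(EG − F²)|_{(1, pi/4)} = sqrt(65)

E = 65, F = 0, G = u^2, so EG − F² = 65*u^2. Taking the positive square root: √(EG − F²) = sqrt(65)*Abs(u). At (u, v) = (1, pi/4): sqrt(65).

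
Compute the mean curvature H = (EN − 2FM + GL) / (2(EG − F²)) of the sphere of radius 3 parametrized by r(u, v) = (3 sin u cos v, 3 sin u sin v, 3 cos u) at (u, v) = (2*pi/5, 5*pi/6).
H = -1/3

With E = 9, F = 0, G = 9*sin(u)^2, L = -3*sin(u)/Abs(sin(u)), M = 0, N = -3*sin(u)^3/Abs(sin(u)), assemble
  H = (EN − 2FM + GL) / (2(EG − F²)) = -sin(u)/(3*Abs(sin(u))).
At (u, v) = (2*pi/5, 5*pi/6): H = -1/3.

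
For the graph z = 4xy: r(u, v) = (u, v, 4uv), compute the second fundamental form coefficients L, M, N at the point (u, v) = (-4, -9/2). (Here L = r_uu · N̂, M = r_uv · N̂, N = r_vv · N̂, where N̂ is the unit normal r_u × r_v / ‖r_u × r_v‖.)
L = 0;  M = 4*sqrt(581)/581;  N = 0

Compute the unit normal N̂(u, v) = (-4*v/sqrt(16*u^2 + 16*v^2 + 1), -4*u/sqrt(16*u^2 + 16*v^2 + 1), 1/sqrt(16*u^2 + 16*v^2 + 1)), and the second partials r_uu, r_uv, r_vv. Take dot products:
  L(u, v) = r_uu · N̂ = 0,
  M(u, v) = r_uv · N̂ = 4/sqrt(16*u^2 + 16*v^2 + 1),
  N(u, v) = r_vv · N̂ = 0.
Evaluating at (u, v) = (-4, -9/2):
  L = 0, M = 4*sqrt(581)/581, N = 0.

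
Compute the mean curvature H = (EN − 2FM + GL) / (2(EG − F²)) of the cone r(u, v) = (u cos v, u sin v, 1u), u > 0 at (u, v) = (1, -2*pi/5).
H = sqrt(2)/4

With E = 2, F = 0, G = u^2, L = 0, M = 0, N = sqrt(2)*u^2/(2*Abs(u)), assemble
  H = (EN − 2FM + GL) / (2(EG − F²)) = sqrt(2)/(4*Abs(u)).
At (u, v) = (1, -2*pi/5): H = sqrt(2)/4.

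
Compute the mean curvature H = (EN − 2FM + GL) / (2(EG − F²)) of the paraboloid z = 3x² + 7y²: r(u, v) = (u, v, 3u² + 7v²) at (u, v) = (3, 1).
H = 2866*sqrt(521)/271441

With E = 36*u^2 + 1, F = 84*u*v, G = 196*v^2 + 1, L = 6/sqrt(36*u^2 + 196*v^2 + 1), M = 0, N = 14/sqrt(36*u^2 + 196*v^2 + 1), assemble
  H = (EN − 2FM + GL) / (2(EG − F²)) = 2*(126*u^2 + 294*v^2 + 5)/(36*u^2 + 196*v^2 + 1)^(3/2).
At (u, v) = (3, 1): H = 2866*sqrt(521)/271441.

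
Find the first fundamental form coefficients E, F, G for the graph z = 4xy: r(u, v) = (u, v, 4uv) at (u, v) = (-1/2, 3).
E = 145;  F = -24;  G = 5

Partials: r_u = (1, 0, 4*v), r_v = (0, 1, 4*u). As functions of (u, v):
  E = r_u · r_u = 16*v^2 + 1,
  F = r_u · r_v = 16*u*v,
  G = r_v · r_v = 16*u^2 + 1.
Evaluating at (u, v) = (-1/2, 3): E = 145, F = -24, G = 5.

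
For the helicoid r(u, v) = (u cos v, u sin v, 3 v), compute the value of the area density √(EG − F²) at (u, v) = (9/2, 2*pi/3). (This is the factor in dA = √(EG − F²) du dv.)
√(EG − F²)|_{(9/2, 2*pi/3)} = 3*sqrt(13)/2

E = 1, F = 0, G = u^2 + 9, so EG − F² = u^2 + 9. Taking the positive square root: √(EG − F²) = sqrt(u^2 + 9). At (u, v) = (9/2, 2*pi/3): 3*sqrt(13)/2.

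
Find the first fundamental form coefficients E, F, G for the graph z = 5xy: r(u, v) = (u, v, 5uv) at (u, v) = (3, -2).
E = 101;  F = -150;  G = 226

Partials: r_u = (1, 0, 5*v), r_v = (0, 1, 5*u). As functions of (u, v):
  E = r_u · r_u = 25*v^2 + 1,
  F = r_u · r_v = 25*u*v,
  G = r_v · r_v = 25*u^2 + 1.
Evaluating at (u, v) = (3, -2): E = 101, F = -150, G = 226.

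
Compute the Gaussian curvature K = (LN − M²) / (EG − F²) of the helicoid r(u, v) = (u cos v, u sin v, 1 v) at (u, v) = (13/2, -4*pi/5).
K = -16/29929

Coefficients of the first fundamental form: E = 1, F = 0, G = u^2 + 1.
Coefficients of the second fundamental form: L = 0, M = -1/sqrt(u^2 + 1), N = 0.
Assemble K = (LN − M²)/(EG − F²) = -1/(u^2 + 1)^2. At (u, v) = (13/2, -4*pi/5): K = -16/29929.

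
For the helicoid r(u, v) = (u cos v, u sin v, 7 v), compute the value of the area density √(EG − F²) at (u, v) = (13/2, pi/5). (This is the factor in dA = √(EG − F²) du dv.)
√(EG − F²)|_{(13/2, pi/5)} = sqrt(365)/2

E = 1, F = 0, G = u^2 + 49, so EG − F² = u^2 + 49. Taking the positive square root: √(EG − F²) = sqrt(u^2 + 49). At (u, v) = (13/2, pi/5): sqrt(365)/2.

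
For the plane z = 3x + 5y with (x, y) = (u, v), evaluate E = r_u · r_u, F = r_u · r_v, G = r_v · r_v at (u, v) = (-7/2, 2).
E = 10;  F = 15;  G = 26

Partials: r_u = (1, 0, 3), r_v = (0, 1, 5). As functions of (u, v):
  E = r_u · r_u = 10,
  F = r_u · r_v = 15,
  G = r_v · r_v = 26.
Evaluating at (u, v) = (-7/2, 2): E = 10, F = 15, G = 26.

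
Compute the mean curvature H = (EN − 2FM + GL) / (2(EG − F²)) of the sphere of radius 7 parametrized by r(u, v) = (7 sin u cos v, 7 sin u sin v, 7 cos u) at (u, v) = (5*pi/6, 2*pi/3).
H = -1/7

With E = 49, F = 0, G = 49*sin(u)^2, L = -7*sin(u)/Abs(sin(u)), M = 0, N = -7*sin(u)^3/Abs(sin(u)), assemble
  H = (EN − 2FM + GL) / (2(EG − F²)) = -sin(u)/(7*Abs(sin(u))).
At (u, v) = (5*pi/6, 2*pi/3): H = -1/7.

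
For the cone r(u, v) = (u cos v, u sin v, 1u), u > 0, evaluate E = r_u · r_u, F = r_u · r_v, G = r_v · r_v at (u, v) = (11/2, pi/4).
E = 2;  F = 0;  G = 121/4

Partials: r_u = (cos(v), sin(v), 1), r_v = (-u*sin(v), u*cos(v), 0). As functions of (u, v):
  E = r_u · r_u = 2,
  F = r_u · r_v = 0,
  G = r_v · r_v = u^2.
Evaluating at (u, v) = (11/2, pi/4): E = 2, F = 0, G = 121/4.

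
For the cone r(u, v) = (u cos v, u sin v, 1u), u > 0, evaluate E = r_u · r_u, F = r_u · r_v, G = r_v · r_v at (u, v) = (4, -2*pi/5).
E = 2;  F = 0;  G = 16

Partials: r_u = (cos(v), sin(v), 1), r_v = (-u*sin(v), u*cos(v), 0). As functions of (u, v):
  E = r_u · r_u = 2,
  F = r_u · r_v = 0,
  G = r_v · r_v = u^2.
Evaluating at (u, v) = (4, -2*pi/5): E = 2, F = 0, G = 16.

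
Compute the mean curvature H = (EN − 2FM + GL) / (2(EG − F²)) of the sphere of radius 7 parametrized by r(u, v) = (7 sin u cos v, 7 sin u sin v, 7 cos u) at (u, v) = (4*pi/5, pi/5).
H = -1/7

With E = 49, F = 0, G = 49*sin(u)^2, L = -7*sin(u)/Abs(sin(u)), M = 0, N = -7*sin(u)^3/Abs(sin(u)), assemble
  H = (EN − 2FM + GL) / (2(EG − F²)) = -sin(u)/(7*Abs(sin(u))).
At (u, v) = (4*pi/5, pi/5): H = -1/7.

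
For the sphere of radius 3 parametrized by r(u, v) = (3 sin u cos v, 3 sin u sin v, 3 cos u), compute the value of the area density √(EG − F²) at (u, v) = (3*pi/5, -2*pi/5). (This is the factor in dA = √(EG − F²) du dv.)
√(EG − F²)|_{(3*pi/5, -2*pi/5)} = 9*sqrt(2*sqrt(5) + 10)/4

E = 9, F = 0, G = 9*sin(u)^2, so EG − F² = 81*sin(u)^2. Taking the positive square root: √(EG − F²) = 9*Abs(sin(u)). At (u, v) = (3*pi/5, -2*pi/5): 9*sqrt(2*sqrt(5) + 10)/4.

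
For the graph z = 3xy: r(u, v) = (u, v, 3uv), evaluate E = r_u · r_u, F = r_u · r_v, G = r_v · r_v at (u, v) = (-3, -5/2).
E = 229/4;  F = 135/2;  G = 82

Partials: r_u = (1, 0, 3*v), r_v = (0, 1, 3*u). As functions of (u, v):
  E = r_u · r_u = 9*v^2 + 1,
  F = r_u · r_v = 9*u*v,
  G = r_v · r_v = 9*u^2 + 1.
Evaluating at (u, v) = (-3, -5/2): E = 229/4, F = 135/2, G = 82.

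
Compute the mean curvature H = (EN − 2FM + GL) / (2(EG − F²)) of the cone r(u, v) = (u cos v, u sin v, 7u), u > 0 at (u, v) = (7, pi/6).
H = sqrt(2)/20

With E = 50, F = 0, G = u^2, L = 0, M = 0, N = 7*sqrt(2)*u^2/(10*Abs(u)), assemble
  H = (EN − 2FM + GL) / (2(EG − F²)) = 7*sqrt(2)/(20*Abs(u)).
At (u, v) = (7, pi/6): H = sqrt(2)/20.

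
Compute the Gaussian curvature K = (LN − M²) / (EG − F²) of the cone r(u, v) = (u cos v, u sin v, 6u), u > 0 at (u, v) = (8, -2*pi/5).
K = 0

Coefficients of the first fundamental form: E = 37, F = 0, G = u^2.
Coefficients of the second fundamental form: L = 0, M = 0, N = 6*sqrt(37)*u^2/(37*Abs(u)).
Assemble K = (LN − M²)/(EG − F²) = 0. At (u, v) = (8, -2*pi/5): K = 0.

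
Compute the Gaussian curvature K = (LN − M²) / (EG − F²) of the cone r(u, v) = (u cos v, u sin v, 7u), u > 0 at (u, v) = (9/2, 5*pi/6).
K = 0

Coefficients of the first fundamental form: E = 50, F = 0, G = u^2.
Coefficients of the second fundamental form: L = 0, M = 0, N = 7*sqrt(2)*u^2/(10*Abs(u)).
Assemble K = (LN − M²)/(EG − F²) = 0. At (u, v) = (9/2, 5*pi/6): K = 0.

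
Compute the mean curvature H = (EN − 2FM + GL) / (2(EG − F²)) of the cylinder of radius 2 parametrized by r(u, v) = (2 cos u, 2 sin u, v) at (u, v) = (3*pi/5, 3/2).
H = -1/4

With E = 4, F = 0, G = 1, L = -2, M = 0, N = 0, assemble
  H = (EN − 2FM + GL) / (2(EG − F²)) = -1/4.
At (u, v) = (3*pi/5, 3/2): H = -1/4.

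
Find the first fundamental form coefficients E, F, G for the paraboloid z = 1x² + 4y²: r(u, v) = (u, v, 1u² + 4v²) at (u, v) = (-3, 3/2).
E = 37;  F = -72;  G = 145

Partials: r_u = (1, 0, 2*u), r_v = (0, 1, 8*v). As functions of (u, v):
  E = r_u · r_u = 4*u^2 + 1,
  F = r_u · r_v = 16*u*v,
  G = r_v · r_v = 64*v^2 + 1.
Evaluating at (u, v) = (-3, 3/2): E = 37, F = -72, G = 145.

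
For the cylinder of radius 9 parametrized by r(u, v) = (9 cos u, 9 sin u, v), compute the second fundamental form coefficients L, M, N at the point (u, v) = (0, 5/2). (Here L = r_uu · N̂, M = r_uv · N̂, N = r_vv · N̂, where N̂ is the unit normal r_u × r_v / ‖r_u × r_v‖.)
L = -9;  M = 0;  N = 0

Compute the unit normal N̂(u, v) = (cos(u), sin(u), 0), and the second partials r_uu, r_uv, r_vv. Take dot products:
  L(u, v) = r_uu · N̂ = -9,
  M(u, v) = r_uv · N̂ = 0,
  N(u, v) = r_vv · N̂ = 0.
Evaluating at (u, v) = (0, 5/2):
  L = -9, M = 0, N = 0.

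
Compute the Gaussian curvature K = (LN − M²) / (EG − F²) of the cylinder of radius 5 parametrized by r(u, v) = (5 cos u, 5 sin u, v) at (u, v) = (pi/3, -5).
K = 0

Coefficients of the first fundamental form: E = 25, F = 0, G = 1.
Coefficients of the second fundamental form: L = -5, M = 0, N = 0.
Assemble K = (LN − M²)/(EG − F²) = 0. At (u, v) = (pi/3, -5): K = 0.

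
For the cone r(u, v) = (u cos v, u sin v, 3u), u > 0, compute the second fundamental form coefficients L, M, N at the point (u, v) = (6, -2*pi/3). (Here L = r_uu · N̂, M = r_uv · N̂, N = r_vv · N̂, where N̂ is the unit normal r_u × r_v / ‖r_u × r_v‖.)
L = 0;  M = 0;  N = 9*sqrt(10)/5

Compute the unit normal N̂(u, v) = (-3*sqrt(10)*u*cos(v)/(10*Abs(u)), -3*sqrt(10)*u*sin(v)/(10*Abs(u)), sqrt(10)*u/(10*Abs(u))), and the second partials r_uu, r_uv, r_vv. Take dot products:
  L(u, v) = r_uu · N̂ = 0,
  M(u, v) = r_uv · N̂ = 0,
  N(u, v) = r_vv · N̂ = 3*sqrt(10)*u^2/(10*Abs(u)).
Evaluating at (u, v) = (6, -2*pi/3):
  L = 0, M = 0, N = 9*sqrt(10)/5.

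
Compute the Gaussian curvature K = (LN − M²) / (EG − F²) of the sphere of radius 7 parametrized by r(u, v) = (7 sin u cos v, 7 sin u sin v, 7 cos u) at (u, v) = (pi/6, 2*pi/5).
K = 1/49

Coefficients of the first fundamental form: E = 49, F = 0, G = 49*sin(u)^2.
Coefficients of the second fundamental form: L = -7*sin(u)/Abs(sin(u)), M = 0, N = -7*sin(u)^3/Abs(sin(u)).
Assemble K = (LN − M²)/(EG − F²) = 1/49. At (u, v) = (pi/6, 2*pi/5): K = 1/49.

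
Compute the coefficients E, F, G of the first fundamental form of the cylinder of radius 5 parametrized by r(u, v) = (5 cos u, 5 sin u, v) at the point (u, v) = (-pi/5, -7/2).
E = 25;  F = 0;  G = 1

Partials: r_u = (-5*sin(u), 5*cos(u), 0), r_v = (0, 0, 1). As functions of (u, v):
  E = r_u · r_u = 25,
  F = r_u · r_v = 0,
  G = r_v · r_v = 1.
Evaluating at (u, v) = (-pi/5, -7/2): E = 25, F = 0, G = 1.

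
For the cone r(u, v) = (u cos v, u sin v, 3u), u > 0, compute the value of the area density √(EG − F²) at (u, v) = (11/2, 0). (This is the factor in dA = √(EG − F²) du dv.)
√(EG − F²)|_{(11/2, 0)} = 11*sqrt(10)/2

E = 10, F = 0, G = u^2, so EG − F² = 10*u^2. Taking the positive square root: √(EG − F²) = sqrt(10)*Abs(u). At (u, v) = (11/2, 0): 11*sqrt(10)/2.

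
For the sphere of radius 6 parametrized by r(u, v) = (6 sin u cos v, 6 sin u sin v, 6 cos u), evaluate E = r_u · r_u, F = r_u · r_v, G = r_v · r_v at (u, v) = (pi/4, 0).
E = 36;  F = 0;  G = 18

Partials: r_u = (6*cos(u)*cos(v), 6*sin(v)*cos(u), -6*sin(u)), r_v = (-6*sin(u)*sin(v), 6*sin(u)*cos(v), 0). As functions of (u, v):
  E = r_u · r_u = 36,
  F = r_u · r_v = 0,
  G = r_v · r_v = 36*sin(u)^2.
Evaluating at (u, v) = (pi/4, 0): E = 36, F = 0, G = 18.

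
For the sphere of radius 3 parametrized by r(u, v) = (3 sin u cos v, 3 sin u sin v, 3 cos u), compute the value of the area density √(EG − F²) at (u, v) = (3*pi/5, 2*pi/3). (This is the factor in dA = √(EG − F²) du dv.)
√(EG − F²)|_{(3*pi/5, 2*pi/3)} = 9*sqrt(2*sqrt(5) + 10)/4

E = 9, F = 0, G = 9*sin(u)^2, so EG − F² = 81*sin(u)^2. Taking the positive square root: √(EG − F²) = 9*Abs(sin(u)). At (u, v) = (3*pi/5, 2*pi/3): 9*sqrt(2*sqrt(5) + 10)/4.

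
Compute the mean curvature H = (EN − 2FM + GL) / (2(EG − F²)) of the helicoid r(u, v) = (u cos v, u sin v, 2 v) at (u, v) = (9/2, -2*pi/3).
H = 0

With E = 1, F = 0, G = u^2 + 4, L = 0, M = -2/sqrt(u^2 + 4), N = 0, assemble
  H = (EN − 2FM + GL) / (2(EG − F²)) = 0.
At (u, v) = (9/2, -2*pi/3): H = 0.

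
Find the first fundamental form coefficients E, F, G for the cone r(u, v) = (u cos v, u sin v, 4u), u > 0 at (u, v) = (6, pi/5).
E = 17;  F = 0;  G = 36

Partials: r_u = (cos(v), sin(v), 4), r_v = (-u*sin(v), u*cos(v), 0). As functions of (u, v):
  E = r_u · r_u = 17,
  F = r_u · r_v = 0,
  G = r_v · r_v = u^2.
Evaluating at (u, v) = (6, pi/5): E = 17, F = 0, G = 36.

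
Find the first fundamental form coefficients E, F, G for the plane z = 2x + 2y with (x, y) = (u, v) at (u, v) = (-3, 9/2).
E = 5;  F = 4;  G = 5

Partials: r_u = (1, 0, 2), r_v = (0, 1, 2). As functions of (u, v):
  E = r_u · r_u = 5,
  F = r_u · r_v = 4,
  G = r_v · r_v = 5.
Evaluating at (u, v) = (-3, 9/2): E = 5, F = 4, G = 5.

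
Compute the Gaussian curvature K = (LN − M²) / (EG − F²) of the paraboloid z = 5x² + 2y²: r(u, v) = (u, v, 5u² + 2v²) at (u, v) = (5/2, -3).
K = 2/29645

Coefficients of the first fundamental form: E = 100*u^2 + 1, F = 40*u*v, G = 16*v^2 + 1.
Coefficients of the second fundamental form: L = 10/sqrt(100*u^2 + 16*v^2 + 1), M = 0, N = 4/sqrt(100*u^2 + 16*v^2 + 1).
Assemble K = (LN − M²)/(EG − F²) = 40/(10000*u^4 + 3200*u^2*v^2 + 200*u^2 + 256*v^4 + 32*v^2 + 1). At (u, v) = (5/2, -3): K = 2/29645.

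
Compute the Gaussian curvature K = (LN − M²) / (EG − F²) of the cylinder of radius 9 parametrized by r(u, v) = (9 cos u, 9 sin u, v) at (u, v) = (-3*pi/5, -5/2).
K = 0

Coefficients of the first fundamental form: E = 81, F = 0, G = 1.
Coefficients of the second fundamental form: L = -9, M = 0, N = 0.
Assemble K = (LN − M²)/(EG − F²) = 0. At (u, v) = (-3*pi/5, -5/2): K = 0.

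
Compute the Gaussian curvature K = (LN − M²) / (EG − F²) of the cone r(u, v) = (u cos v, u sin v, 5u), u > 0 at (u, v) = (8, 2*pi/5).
K = 0

Coefficients of the first fundamental form: E = 26, F = 0, G = u^2.
Coefficients of the second fundamental form: L = 0, M = 0, N = 5*sqrt(26)*u^2/(26*Abs(u)).
Assemble K = (LN − M²)/(EG − F²) = 0. At (u, v) = (8, 2*pi/5): K = 0.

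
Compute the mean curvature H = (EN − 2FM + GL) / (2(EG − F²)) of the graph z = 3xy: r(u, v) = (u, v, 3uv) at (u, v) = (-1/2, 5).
H = 540*sqrt(913)/833569

With E = 9*v^2 + 1, F = 9*u*v, G = 9*u^2 + 1, L = 0, M = 3/sqrt(9*u^2 + 9*v^2 + 1), N = 0, assemble
  H = (EN − 2FM + GL) / (2(EG − F²)) = -27*u*v/(9*u^2 + 9*v^2 + 1)^(3/2).
At (u, v) = (-1/2, 5): H = 540*sqrt(913)/833569.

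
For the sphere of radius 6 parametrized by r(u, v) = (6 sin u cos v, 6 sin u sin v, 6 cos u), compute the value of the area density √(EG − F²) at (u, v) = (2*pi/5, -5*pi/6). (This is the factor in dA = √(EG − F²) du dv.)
√(EG − F²)|_{(2*pi/5, -5*pi/6)} = 9*sqrt(2*sqrt(5) + 10)

E = 36, F = 0, G = 36*sin(u)^2, so EG − F² = 1296*sin(u)^2. Taking the positive square root: √(EG − F²) = 36*Abs(sin(u)). At (u, v) = (2*pi/5, -5*pi/6): 9*sqrt(2*sqrt(5) + 10).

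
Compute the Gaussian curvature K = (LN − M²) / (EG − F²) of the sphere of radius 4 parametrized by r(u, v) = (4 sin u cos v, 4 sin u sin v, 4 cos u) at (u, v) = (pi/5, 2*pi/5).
K = 1/16

Coefficients of the first fundamental form: E = 16, F = 0, G = 16*sin(u)^2.
Coefficients of the second fundamental form: L = -4*sin(u)/Abs(sin(u)), M = 0, N = -4*sin(u)^3/Abs(sin(u)).
Assemble K = (LN − M²)/(EG − F²) = 1/16. At (u, v) = (pi/5, 2*pi/5): K = 1/16.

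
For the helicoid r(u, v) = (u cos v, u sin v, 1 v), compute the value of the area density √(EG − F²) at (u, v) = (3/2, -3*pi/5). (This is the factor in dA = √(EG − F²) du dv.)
√(EG − F²)|_{(3/2, -3*pi/5)} = sqrt(13)/2

E = 1, F = 0, G = u^2 + 1, so EG − F² = u^2 + 1. Taking the positive square root: √(EG − F²) = sqrt(u^2 + 1). At (u, v) = (3/2, -3*pi/5): sqrt(13)/2.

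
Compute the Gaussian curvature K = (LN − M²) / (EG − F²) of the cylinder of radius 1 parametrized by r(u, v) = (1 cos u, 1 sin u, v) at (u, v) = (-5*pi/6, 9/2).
K = 0

Coefficients of the first fundamental form: E = 1, F = 0, G = 1.
Coefficients of the second fundamental form: L = -1, M = 0, N = 0.
Assemble K = (LN − M²)/(EG − F²) = 0. At (u, v) = (-5*pi/6, 9/2): K = 0.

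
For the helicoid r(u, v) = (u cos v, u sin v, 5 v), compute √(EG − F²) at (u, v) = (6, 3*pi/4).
√(EG − F²)|_{(6, 3*pi/4)} = sqrt(61)

E = 1, F = 0, G = u^2 + 25; EG − F² = u^2 + 25; √(EG − F²) = sqrt(u^2 + 25). At the given point: sqrt(61).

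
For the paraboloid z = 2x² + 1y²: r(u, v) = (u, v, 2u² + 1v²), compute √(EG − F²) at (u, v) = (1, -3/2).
√(EG − F²)|_{(1, -3/2)} = sqrt(26)

E = 16*u^2 + 1, F = 8*u*v, G = 4*v^2 + 1; EG − F² = 16*u^2 + 4*v^2 + 1; √(EG − F²) = sqrt(16*u^2 + 4*v^2 + 1). At the given point: sqrt(26).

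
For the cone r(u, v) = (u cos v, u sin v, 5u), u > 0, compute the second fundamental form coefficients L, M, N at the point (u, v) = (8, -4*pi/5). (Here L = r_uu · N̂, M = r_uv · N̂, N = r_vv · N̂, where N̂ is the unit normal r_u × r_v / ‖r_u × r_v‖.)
L = 0;  M = 0;  N = 20*sqrt(26)/13

Compute the unit normal N̂(u, v) = (-5*sqrt(26)*u*cos(v)/(26*Abs(u)), -5*sqrt(26)*u*sin(v)/(26*Abs(u)), sqrt(26)*u/(26*Abs(u))), and the second partials r_uu, r_uv, r_vv. Take dot products:
  L(u, v) = r_uu · N̂ = 0,
  M(u, v) = r_uv · N̂ = 0,
  N(u, v) = r_vv · N̂ = 5*sqrt(26)*u^2/(26*Abs(u)).
Evaluating at (u, v) = (8, -4*pi/5):
  L = 0, M = 0, N = 20*sqrt(26)/13.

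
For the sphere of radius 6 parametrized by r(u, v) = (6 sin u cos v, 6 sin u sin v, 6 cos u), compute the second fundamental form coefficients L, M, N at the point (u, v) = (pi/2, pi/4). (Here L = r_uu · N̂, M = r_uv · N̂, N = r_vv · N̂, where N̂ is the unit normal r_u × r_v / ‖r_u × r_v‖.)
L = -6;  M = 0;  N = -6

Compute the unit normal N̂(u, v) = (sin(u)^2*cos(v)/Abs(sin(u)), sin(u)^2*sin(v)/Abs(sin(u)), sin(2*u)/(2*Abs(sin(u)))), and the second partials r_uu, r_uv, r_vv. Take dot products:
  L(u, v) = r_uu · N̂ = -6*sin(u)/Abs(sin(u)),
  M(u, v) = r_uv · N̂ = 0,
  N(u, v) = r_vv · N̂ = -6*sin(u)^3/Abs(sin(u)).
Evaluating at (u, v) = (pi/2, pi/4):
  L = -6, M = 0, N = -6.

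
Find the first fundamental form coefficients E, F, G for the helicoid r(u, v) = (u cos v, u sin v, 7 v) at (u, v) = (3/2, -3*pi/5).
E = 1;  F = 0;  G = 205/4

Partials: r_u = (cos(v), sin(v), 0), r_v = (-u*sin(v), u*cos(v), 7). As functions of (u, v):
  E = r_u · r_u = 1,
  F = r_u · r_v = 0,
  G = r_v · r_v = u^2 + 49.
Evaluating at (u, v) = (3/2, -3*pi/5): E = 1, F = 0, G = 205/4.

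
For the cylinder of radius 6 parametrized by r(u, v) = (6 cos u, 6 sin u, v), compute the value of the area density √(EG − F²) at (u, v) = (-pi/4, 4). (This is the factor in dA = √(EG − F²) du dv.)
√(EG − F²)|_{(-pi/4, 4)} = 6

E = 36, F = 0, G = 1, so EG − F² = 36. Taking the positive square root: √(EG − F²) = 6. At (u, v) = (-pi/4, 4): 6.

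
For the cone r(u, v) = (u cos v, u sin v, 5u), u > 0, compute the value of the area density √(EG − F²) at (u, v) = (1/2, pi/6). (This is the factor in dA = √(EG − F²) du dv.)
√(EG − F²)|_{(1/2, pi/6)} = sqrt(26)/2

E = 26, F = 0, G = u^2, so EG − F² = 26*u^2. Taking the positive square root: √(EG − F²) = sqrt(26)*Abs(u). At (u, v) = (1/2, pi/6): sqrt(26)/2.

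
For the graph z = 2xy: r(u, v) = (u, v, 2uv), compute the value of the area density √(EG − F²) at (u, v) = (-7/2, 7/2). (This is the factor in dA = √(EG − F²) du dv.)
√(EG − F²)|_{(-7/2, 7/2)} = 3*sqrt(11)

E = 4*v^2 + 1, F = 4*u*v, G = 4*u^2 + 1, so EG − F² = 4*u^2 + 4*v^2 + 1. Taking the positive square root: √(EG − F²) = sqrt(4*u^2 + 4*v^2 + 1). At (u, v) = (-7/2, 7/2): 3*sqrt(11).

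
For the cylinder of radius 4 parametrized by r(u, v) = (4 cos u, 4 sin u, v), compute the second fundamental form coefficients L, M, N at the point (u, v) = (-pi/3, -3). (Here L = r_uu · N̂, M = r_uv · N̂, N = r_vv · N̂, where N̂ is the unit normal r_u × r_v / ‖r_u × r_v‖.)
L = -4;  M = 0;  N = 0

Compute the unit normal N̂(u, v) = (cos(u), sin(u), 0), and the second partials r_uu, r_uv, r_vv. Take dot products:
  L(u, v) = r_uu · N̂ = -4,
  M(u, v) = r_uv · N̂ = 0,
  N(u, v) = r_vv · N̂ = 0.
Evaluating at (u, v) = (-pi/3, -3):
  L = -4, M = 0, N = 0.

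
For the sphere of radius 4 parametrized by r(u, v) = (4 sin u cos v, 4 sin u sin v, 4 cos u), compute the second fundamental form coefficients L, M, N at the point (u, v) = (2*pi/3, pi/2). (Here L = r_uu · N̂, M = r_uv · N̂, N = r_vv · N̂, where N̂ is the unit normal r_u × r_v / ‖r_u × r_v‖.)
L = -4;  M = 0;  N = -3

Compute the unit normal N̂(u, v) = (sin(u)^2*cos(v)/Abs(sin(u)), sin(u)^2*sin(v)/Abs(sin(u)), sin(2*u)/(2*Abs(sin(u)))), and the second partials r_uu, r_uv, r_vv. Take dot products:
  L(u, v) = r_uu · N̂ = -4*sin(u)/Abs(sin(u)),
  M(u, v) = r_uv · N̂ = 0,
  N(u, v) = r_vv · N̂ = -4*sin(u)^3/Abs(sin(u)).
Evaluating at (u, v) = (2*pi/3, pi/2):
  L = -4, M = 0, N = -3.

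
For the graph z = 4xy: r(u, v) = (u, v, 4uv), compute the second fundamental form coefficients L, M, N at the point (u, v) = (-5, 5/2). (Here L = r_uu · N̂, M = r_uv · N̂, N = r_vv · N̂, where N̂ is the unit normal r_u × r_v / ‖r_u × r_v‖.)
L = 0;  M = 4*sqrt(501)/501;  N = 0

Compute the unit normal N̂(u, v) = (-4*v/sqrt(16*u^2 + 16*v^2 + 1), -4*u/sqrt(16*u^2 + 16*v^2 + 1), 1/sqrt(16*u^2 + 16*v^2 + 1)), and the second partials r_uu, r_uv, r_vv. Take dot products:
  L(u, v) = r_uu · N̂ = 0,
  M(u, v) = r_uv · N̂ = 4/sqrt(16*u^2 + 16*v^2 + 1),
  N(u, v) = r_vv · N̂ = 0.
Evaluating at (u, v) = (-5, 5/2):
  L = 0, M = 4*sqrt(501)/501, N = 0.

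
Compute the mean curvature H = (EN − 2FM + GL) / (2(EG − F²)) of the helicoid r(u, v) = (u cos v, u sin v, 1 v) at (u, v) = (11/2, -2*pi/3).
H = 0

With E = 1, F = 0, G = u^2 + 1, L = 0, M = -1/sqrt(u^2 + 1), N = 0, assemble
  H = (EN − 2FM + GL) / (2(EG − F²)) = 0.
At (u, v) = (11/2, -2*pi/3): H = 0.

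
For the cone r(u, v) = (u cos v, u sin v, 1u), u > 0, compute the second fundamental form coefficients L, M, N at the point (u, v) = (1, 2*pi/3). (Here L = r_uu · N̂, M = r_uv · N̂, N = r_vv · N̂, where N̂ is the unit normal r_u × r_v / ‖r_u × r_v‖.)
L = 0;  M = 0;  N = sqrt(2)/2

Compute the unit normal N̂(u, v) = (-sqrt(2)*u*cos(v)/(2*Abs(u)), -sqrt(2)*u*sin(v)/(2*Abs(u)), sqrt(2)*u/(2*Abs(u))), and the second partials r_uu, r_uv, r_vv. Take dot products:
  L(u, v) = r_uu · N̂ = 0,
  M(u, v) = r_uv · N̂ = 0,
  N(u, v) = r_vv · N̂ = sqrt(2)*u^2/(2*Abs(u)).
Evaluating at (u, v) = (1, 2*pi/3):
  L = 0, M = 0, N = sqrt(2)/2.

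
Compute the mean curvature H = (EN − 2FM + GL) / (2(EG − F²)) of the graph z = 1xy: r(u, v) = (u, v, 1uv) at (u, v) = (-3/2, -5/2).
H = -15*sqrt(38)/722

With E = v^2 + 1, F = u*v, G = u^2 + 1, L = 0, M = 1/sqrt(u^2 + v^2 + 1), N = 0, assemble
  H = (EN − 2FM + GL) / (2(EG − F²)) = -u*v/(u^2 + v^2 + 1)^(3/2).
At (u, v) = (-3/2, -5/2): H = -15*sqrt(38)/722.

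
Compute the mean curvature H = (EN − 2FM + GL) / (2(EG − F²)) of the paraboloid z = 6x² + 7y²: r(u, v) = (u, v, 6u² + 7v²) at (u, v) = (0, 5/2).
H = 7363*sqrt(1226)/1503076

With E = 144*u^2 + 1, F = 168*u*v, G = 196*v^2 + 1, L = 12/sqrt(144*u^2 + 196*v^2 + 1), M = 0, N = 14/sqrt(144*u^2 + 196*v^2 + 1), assemble
  H = (EN − 2FM + GL) / (2(EG − F²)) = (1008*u^2 + 1176*v^2 + 13)/(144*u^2 + 196*v^2 + 1)^(3/2).
At (u, v) = (0, 5/2): H = 7363*sqrt(1226)/1503076.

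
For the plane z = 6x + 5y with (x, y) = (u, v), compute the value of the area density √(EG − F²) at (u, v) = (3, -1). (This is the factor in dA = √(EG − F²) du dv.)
√(EG − F²)|_{(3, -1)} = sqrt(62)

E = 37, F = 30, G = 26, so EG − F² = 62. Taking the positive square root: √(EG − F²) = sqrt(62). At (u, v) = (3, -1): sqrt(62).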